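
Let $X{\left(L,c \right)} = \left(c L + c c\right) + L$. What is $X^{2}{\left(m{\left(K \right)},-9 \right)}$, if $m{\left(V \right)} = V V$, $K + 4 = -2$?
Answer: $42849$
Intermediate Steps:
$K = -6$ ($K = -4 - 2 = -6$)
$m{\left(V \right)} = V^{2}$
$X{\left(L,c \right)} = L + c^{2} + L c$ ($X{\left(L,c \right)} = \left(L c + c^{2}\right) + L = \left(c^{2} + L c\right) + L = L + c^{2} + L c$)
$X^{2}{\left(m{\left(K \right)},-9 \right)} = \left(\left(-6\right)^{2} + \left(-9\right)^{2} + \left(-6\right)^{2} \left(-9\right)\right)^{2} = \left(36 + 81 + 36 \left(-9\right)\right)^{2} = \left(36 + 81 - 324\right)^{2} = \left(-207\right)^{2} = 42849$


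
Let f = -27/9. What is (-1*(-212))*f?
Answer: -636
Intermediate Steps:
f = -3 (f = -27*⅑ = -3)
(-1*(-212))*f = -1*(-212)*(-3) = 212*(-3) = -636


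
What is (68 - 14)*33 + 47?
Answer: 1829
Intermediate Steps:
(68 - 14)*33 + 47 = 54*33 + 47 = 1782 + 47 = 1829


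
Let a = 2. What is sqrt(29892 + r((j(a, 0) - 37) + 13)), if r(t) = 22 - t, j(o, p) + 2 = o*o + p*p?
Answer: 4*sqrt(1871) ≈ 173.02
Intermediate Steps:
j(o, p) = -2 + o**2 + p**2 (j(o, p) = -2 + (o*o + p*p) = -2 + (o**2 + p**2) = -2 + o**2 + p**2)
sqrt(29892 + r((j(a, 0) - 37) + 13)) = sqrt(29892 + (22 - (((-2 + 2**2 + 0**2) - 37) + 13))) = sqrt(29892 + (22 - (((-2 + 4 + 0) - 37) + 13))) = sqrt(29892 + (22 - ((2 - 37) + 13))) = sqrt(29892 + (22 - (-35 + 13))) = sqrt(29892 + (22 - 1*(-22))) = sqrt(29892 + (22 + 22)) = sqrt(29892 + 44) = sqrt(29936) = 4*sqrt(1871)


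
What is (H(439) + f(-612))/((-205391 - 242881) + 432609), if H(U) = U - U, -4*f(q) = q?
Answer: -51/5221 ≈ -0.0097682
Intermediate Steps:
f(q) = -q/4
H(U) = 0
(H(439) + f(-612))/((-205391 - 242881) + 432609) = (0 - ¼*(-612))/((-205391 - 242881) + 432609) = (0 + 153)/(-448272 + 432609) = 153/(-15663) = 153*(-1/15663) = -51/5221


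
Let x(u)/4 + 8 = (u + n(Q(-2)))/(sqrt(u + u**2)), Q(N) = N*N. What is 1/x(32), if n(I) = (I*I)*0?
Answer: -33/1040 - sqrt(66)/2080 ≈ -0.035637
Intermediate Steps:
Q(N) = N**2
n(I) = 0 (n(I) = I**2*0 = 0)
x(u) = -32 + 4*u/sqrt(u + u**2) (x(u) = -32 + 4*((u + 0)/(sqrt(u + u**2))) = -32 + 4*(u/sqrt(u + u**2)) = -32 + 4*u/sqrt(u + u**2))
1/x(32) = 1/(-32 + 4*32/sqrt(32 + 32**2)) = 1/(-32 + 4*32/sqrt(32 + 1024)) = 1/(-32 + 4*32/sqrt(1056)) = 1/(-32 + 4*32*(sqrt(66)/264)) = 1/(-32 + 16*sqrt(66)/33)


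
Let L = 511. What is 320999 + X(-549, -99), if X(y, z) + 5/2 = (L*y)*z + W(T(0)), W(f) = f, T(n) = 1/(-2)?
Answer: 28094357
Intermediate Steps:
T(n) = -1/2
X(y, z) = -3 + 511*y*z (X(y, z) = -5/2 + ((511*y)*z - 1/2) = -5/2 + (511*y*z - 1/2) = -5/2 + (-1/2 + 511*y*z) = -3 + 511*y*z)
320999 + X(-549, -99) = 320999 + (-3 + 511*(-549)*(-99)) = 320999 + (-3 + 27773361) = 320999 + 27773358 = 28094357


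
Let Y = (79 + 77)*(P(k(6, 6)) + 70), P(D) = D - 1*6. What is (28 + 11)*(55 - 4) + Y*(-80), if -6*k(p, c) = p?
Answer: -784251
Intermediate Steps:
k(p, c) = -p/6
P(D) = -6 + D (P(D) = D - 6 = -6 + D)
Y = 9828 (Y = (79 + 77)*((-6 - 1/6*6) + 70) = 156*((-6 - 1) + 70) = 156*(-7 + 70) = 156*63 = 9828)
(28 + 11)*(55 - 4) + Y*(-80) = (28 + 11)*(55 - 4) + 9828*(-80) = 39*51 - 786240 = 1989 - 786240 = -784251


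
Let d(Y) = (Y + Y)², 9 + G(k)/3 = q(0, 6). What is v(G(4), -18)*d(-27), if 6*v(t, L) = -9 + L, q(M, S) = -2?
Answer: -13122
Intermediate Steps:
G(k) = -33 (G(k) = -27 + 3*(-2) = -27 - 6 = -33)
v(t, L) = -3/2 + L/6 (v(t, L) = (-9 + L)/6 = -3/2 + L/6)
d(Y) = 4*Y² (d(Y) = (2*Y)² = 4*Y²)
v(G(4), -18)*d(-27) = (-3/2 + (⅙)*(-18))*(4*(-27)²) = (-3/2 - 3)*(4*729) = -9/2*2916 = -13122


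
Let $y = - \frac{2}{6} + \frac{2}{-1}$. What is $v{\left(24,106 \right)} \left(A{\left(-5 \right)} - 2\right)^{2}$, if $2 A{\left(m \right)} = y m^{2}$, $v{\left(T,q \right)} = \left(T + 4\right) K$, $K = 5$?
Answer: $\frac{1223915}{9} \approx 1.3599 \cdot 10^{5}$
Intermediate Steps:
$y = - \frac{7}{3}$ ($y = \left(-2\right) \frac{1}{6} + 2 \left(-1\right) = - \frac{1}{3} - 2 = - \frac{7}{3} \approx -2.3333$)
$v{\left(T,q \right)} = 20 + 5 T$ ($v{\left(T,q \right)} = \left(T + 4\right) 5 = \left(4 + T\right) 5 = 20 + 5 T$)
$A{\left(m \right)} = - \frac{7 m^{2}}{6}$ ($A{\left(m \right)} = \frac{\left(- \frac{7}{3}\right) m^{2}}{2} = - \frac{7 m^{2}}{6}$)
$v{\left(24,106 \right)} \left(A{\left(-5 \right)} - 2\right)^{2} = \left(20 + 5 \cdot 24\right) \left(- \frac{7 \left(-5\right)^{2}}{6} - 2\right)^{2} = \left(20 + 120\right) \left(\left(- \frac{7}{6}\right) 25 - 2\right)^{2} = 140 \left(- \frac{175}{6} - 2\right)^{2} = 140 \left(- \frac{187}{6}\right)^{2} = 140 \cdot \frac{34969}{36} = \frac{1223915}{9}$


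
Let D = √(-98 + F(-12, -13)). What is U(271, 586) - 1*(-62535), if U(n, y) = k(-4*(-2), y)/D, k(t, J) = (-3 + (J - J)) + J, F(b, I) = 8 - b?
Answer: 62535 - 583*I*√78/78 ≈ 62535.0 - 66.012*I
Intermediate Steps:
D = I*√78 (D = √(-98 + (8 - 1*(-12))) = √(-98 + (8 + 12)) = √(-98 + 20) = √(-78) = I*√78 ≈ 8.8318*I)
k(t, J) = -3 + J (k(t, J) = (-3 + 0) + J = -3 + J)
U(n, y) = -I*√78*(-3 + y)/78 (U(n, y) = (-3 + y)/((I*√78)) = (-3 + y)*(-I*√78/78) = -I*√78*(-3 + y)/78)
U(271, 586) - 1*(-62535) = I*√78*(3 - 1*586)/78 - 1*(-62535) = I*√78*(3 - 586)/78 + 62535 = (1/78)*I*√78*(-583) + 62535 = -583*I*√78/78 + 62535 = 62535 - 583*I*√78/78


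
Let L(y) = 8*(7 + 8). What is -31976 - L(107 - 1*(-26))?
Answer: -32096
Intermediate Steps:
L(y) = 120 (L(y) = 8*15 = 120)
-31976 - L(107 - 1*(-26)) = -31976 - 1*120 = -31976 - 120 = -32096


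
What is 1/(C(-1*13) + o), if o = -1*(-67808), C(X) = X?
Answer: 1/67795 ≈ 1.4750e-5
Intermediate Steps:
o = 67808
1/(C(-1*13) + o) = 1/(-1*13 + 67808) = 1/(-13 + 67808) = 1/67795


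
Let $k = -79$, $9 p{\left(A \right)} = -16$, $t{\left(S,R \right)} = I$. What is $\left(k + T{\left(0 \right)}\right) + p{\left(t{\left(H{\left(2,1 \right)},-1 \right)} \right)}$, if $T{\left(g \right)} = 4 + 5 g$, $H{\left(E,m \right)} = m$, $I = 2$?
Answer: $- \frac{691}{9} \approx -76.778$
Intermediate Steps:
$t{\left(S,R \right)} = 2$
$p{\left(A \right)} = - \frac{16}{9}$ ($p{\left(A \right)} = \frac{1}{9} \left(-16\right) = - \frac{16}{9}$)
$\left(k + T{\left(0 \right)}\right) + p{\left(t{\left(H{\left(2,1 \right)},-1 \right)} \right)} = \left(-79 + \left(4 + 5 \cdot 0\right)\right) - \frac{16}{9} = \left(-79 + \left(4 + 0\right)\right) - \frac{16}{9} = \left(-79 + 4\right) - \frac{16}{9} = -75 - \frac{16}{9} = - \frac{691}{9}$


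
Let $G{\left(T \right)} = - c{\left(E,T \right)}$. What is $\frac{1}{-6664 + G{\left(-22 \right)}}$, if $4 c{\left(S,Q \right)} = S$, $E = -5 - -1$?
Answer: $- \frac{1}{6663} \approx -0.00015008$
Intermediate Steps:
$E = -4$ ($E = -5 + 1 = -4$)
$c{\left(S,Q \right)} = \frac{S}{4}$
$G{\left(T \right)} = 1$ ($G{\left(T \right)} = - \frac{-4}{4} = \left(-1\right) \left(-1\right) = 1$)
$\frac{1}{-6664 + G{\left(-22 \right)}} = \frac{1}{-6664 + 1} = \frac{1}{-6663} = - \frac{1}{6663}$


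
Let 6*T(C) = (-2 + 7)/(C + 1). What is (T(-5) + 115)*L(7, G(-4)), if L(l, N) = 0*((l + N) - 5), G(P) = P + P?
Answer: 0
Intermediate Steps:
G(P) = 2*P
T(C) = 5/(6*(1 + C)) (T(C) = ((-2 + 7)/(C + 1))/6 = (5/(1 + C))/6 = 5/(6*(1 + C)))
L(l, N) = 0 (L(l, N) = 0*((N + l) - 5) = 0*(-5 + N + l) = 0)
(T(-5) + 115)*L(7, G(-4)) = (5/(6*(1 - 5)) + 115)*0 = ((5/6)/(-4) + 115)*0 = ((5/6)*(-1/4) + 115)*0 = (-5/24 + 115)*0 = (2755/24)*0 = 0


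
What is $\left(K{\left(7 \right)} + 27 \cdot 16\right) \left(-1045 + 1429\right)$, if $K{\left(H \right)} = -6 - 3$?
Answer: $162432$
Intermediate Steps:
$K{\left(H \right)} = -9$ ($K{\left(H \right)} = -6 - 3 = -9$)
$\left(K{\left(7 \right)} + 27 \cdot 16\right) \left(-1045 + 1429\right) = \left(-9 + 27 \cdot 16\right) \left(-1045 + 1429\right) = \left(-9 + 432\right) 384 = 423 \cdot 384 = 162432$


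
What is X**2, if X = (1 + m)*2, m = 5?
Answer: 144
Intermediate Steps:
X = 12 (X = (1 + 5)*2 = 6*2 = 12)
X**2 = 12**2 = 144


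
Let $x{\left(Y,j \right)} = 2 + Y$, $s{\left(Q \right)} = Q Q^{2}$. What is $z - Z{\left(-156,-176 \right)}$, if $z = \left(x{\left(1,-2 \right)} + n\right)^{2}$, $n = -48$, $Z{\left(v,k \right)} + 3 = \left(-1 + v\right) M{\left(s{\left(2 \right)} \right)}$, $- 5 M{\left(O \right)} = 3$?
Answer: $\frac{9669}{5} \approx 1933.8$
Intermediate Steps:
$s{\left(Q \right)} = Q^{3}$
$M{\left(O \right)} = - \frac{3}{5}$ ($M{\left(O \right)} = \left(- \frac{1}{5}\right) 3 = - \frac{3}{5}$)
$Z{\left(v,k \right)} = - \frac{12}{5} - \frac{3 v}{5}$ ($Z{\left(v,k \right)} = -3 + \left(-1 + v\right) \left(- \frac{3}{5}\right) = -3 - \left(- \frac{3}{5} + \frac{3 v}{5}\right) = - \frac{12}{5} - \frac{3 v}{5}$)
$z = 2025$ ($z = \left(\left(2 + 1\right) - 48\right)^{2} = \left(3 - 48\right)^{2} = \left(-45\right)^{2} = 2025$)
$z - Z{\left(-156,-176 \right)} = 2025 - \left(- \frac{12}{5} - - \frac{468}{5}\right) = 2025 - \left(- \frac{12}{5} + \frac{468}{5}\right) = 2025 - \frac{456}{5} = \frac{9669}{5}$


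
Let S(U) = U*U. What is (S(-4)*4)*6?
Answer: 384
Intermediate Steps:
S(U) = U²
(S(-4)*4)*6 = ((-4)²*4)*6 = (16*4)*6 = 64*6 = 384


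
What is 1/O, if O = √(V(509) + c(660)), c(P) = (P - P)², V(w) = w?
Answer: √509/509 ≈ 0.044324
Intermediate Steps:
c(P) = 0 (c(P) = 0² = 0)
O = √509 (O = √(509 + 0) = √509 ≈ 22.561)
1/O = 1/(√509) = √509/509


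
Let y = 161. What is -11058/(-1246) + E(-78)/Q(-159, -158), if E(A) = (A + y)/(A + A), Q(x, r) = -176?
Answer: 151855933/17105088 ≈ 8.8778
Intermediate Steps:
E(A) = (161 + A)/(2*A) (E(A) = (A + 161)/(A + A) = (161 + A)/((2*A)) = (161 + A)*(1/(2*A)) = (161 + A)/(2*A))
-11058/(-1246) + E(-78)/Q(-159, -158) = -11058/(-1246) + ((½)*(161 - 78)/(-78))/(-176) = -11058*(-1/1246) + ((½)*(-1/78)*83)*(-1/176) = 5529/623 - 83/156*(-1/176) = 5529/623 + 83/27456 = 151855933/17105088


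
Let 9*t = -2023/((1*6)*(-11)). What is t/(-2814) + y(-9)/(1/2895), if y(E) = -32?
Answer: -22121320609/238788 ≈ -92640.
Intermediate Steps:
t = 2023/594 (t = (-2023/((1*6)*(-11)))/9 = (-2023/(6*(-11)))/9 = (-2023/(-66))/9 = (-2023*(-1/66))/9 = (1/9)*(2023/66) = 2023/594 ≈ 3.4057)
t/(-2814) + y(-9)/(1/2895) = (2023/594)/(-2814) - 32/(1/2895) = (2023/594)*(-1/2814) - 32/1/2895 = -289/238788 - 32*2895 = -289/238788 - 92640 = -22121320609/238788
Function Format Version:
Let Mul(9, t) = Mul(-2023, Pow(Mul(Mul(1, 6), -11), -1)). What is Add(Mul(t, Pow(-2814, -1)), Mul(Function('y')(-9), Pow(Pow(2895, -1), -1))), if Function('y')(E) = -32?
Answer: Rational(-22121320609, 238788) ≈ -92640.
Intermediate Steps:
t = Rational(2023, 594) (t = Mul(Rational(1, 9), Mul(-2023, Pow(Mul(Mul(1, 6), -11), -1))) = Mul(Rational(1, 9), Mul(-2023, Pow(Mul(6, -11), -1))) = Mul(Rational(1, 9), Mul(-2023, Pow(-66, -1))) = Mul(Rational(1, 9), Mul(-2023, Rational(-1, 66))) = Mul(Rational(1, 9), Rational(2023, 66)) = Rational(2023, 594) ≈ 3.4057)
Add(Mul(t, Pow(-2814, -1)), Mul(Function('y')(-9), Pow(Pow(2895, -1), -1))) = Add(Mul(Rational(2023, 594), Pow(-2814, -1)), Mul(-32, Pow(Pow(2895, -1), -1))) = Add(Mul(Rational(2023, 594), Rational(-1, 2814)), Mul(-32, Pow(Rational(1, 2895), -1))) = Add(Rational(-289, 238788), Mul(-32, 2895)) = Add(Rational(-289, 238788), -92640) = Rational(-22121320609, 238788)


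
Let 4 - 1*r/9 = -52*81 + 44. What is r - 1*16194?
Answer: 21354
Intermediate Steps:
r = 37548 (r = 36 - 9*(-52*81 + 44) = 36 - 9*(-4212 + 44) = 36 - 9*(-4168) = 36 + 37512 = 37548)
r - 1*16194 = 37548 - 1*16194 = 37548 - 16194 = 21354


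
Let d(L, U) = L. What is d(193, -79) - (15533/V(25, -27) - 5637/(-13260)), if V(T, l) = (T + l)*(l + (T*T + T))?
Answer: 80659099/393380 ≈ 205.04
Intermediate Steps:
V(T, l) = (T + l)*(T + l + T²) (V(T, l) = (T + l)*(l + (T² + T)) = (T + l)*(l + (T + T²)) = (T + l)*(T + l + T²))
d(193, -79) - (15533/V(25, -27) - 5637/(-13260)) = 193 - (15533/(25² + 25³ + (-27)² - 27*25² + 2*25*(-27)) - 5637/(-13260)) = 193 - (15533/(625 + 15625 + 729 - 27*625 - 1350) - 5637*(-1/13260)) = 193 - (15533/(625 + 15625 + 729 - 16875 - 1350) + 1879/4420) = 193 - (15533/(-1246) + 1879/4420) = 193 - (15533*(-1/1246) + 1879/4420) = 193 - (-2219/178 + 1879/4420) = 193 - 1*(-4736759/393380) = 193 + 4736759/393380 = 80659099/393380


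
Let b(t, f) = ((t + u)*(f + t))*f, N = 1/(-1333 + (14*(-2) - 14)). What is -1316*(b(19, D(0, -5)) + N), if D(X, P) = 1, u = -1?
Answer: -651418684/1375 ≈ -4.7376e+5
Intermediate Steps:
N = -1/1375 (N = 1/(-1333 + (-28 - 14)) = 1/(-1333 - 42) = 1/(-1375) = -1/1375 ≈ -0.00072727)
b(t, f) = f*(-1 + t)*(f + t) (b(t, f) = ((t - 1)*(f + t))*f = ((-1 + t)*(f + t))*f = f*(-1 + t)*(f + t))
-1316*(b(19, D(0, -5)) + N) = -1316*(1*(19**2 - 1*1 - 1*19 + 1*19) - 1/1375) = -1316*(1*(361 - 1 - 19 + 19) - 1/1375) = -1316*(1*360 - 1/1375) = -1316*(360 - 1/1375) = -1316*494999/1375 = -651418684/1375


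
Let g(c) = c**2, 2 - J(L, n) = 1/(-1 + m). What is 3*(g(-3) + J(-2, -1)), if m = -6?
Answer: 234/7 ≈ 33.429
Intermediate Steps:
J(L, n) = 15/7 (J(L, n) = 2 - 1/(-1 - 6) = 2 - 1/(-7) = 2 - 1*(-1/7) = 2 + 1/7 = 15/7)
3*(g(-3) + J(-2, -1)) = 3*((-3)**2 + 15/7) = 3*(9 + 15/7) = 3*(78/7) = 234/7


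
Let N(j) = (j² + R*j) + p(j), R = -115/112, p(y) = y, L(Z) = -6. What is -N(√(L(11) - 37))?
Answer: 43 + 3*I*√43/112 ≈ 43.0 + 0.17565*I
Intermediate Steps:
R = -115/112 (R = -115*1/112 = -115/112 ≈ -1.0268)
N(j) = j² - 3*j/112 (N(j) = (j² - 115*j/112) + j = j² - 3*j/112)
-N(√(L(11) - 37)) = -√(-6 - 37)*(-3 + 112*√(-6 - 37))/112 = -√(-43)*(-3 + 112*√(-43))/112 = -I*√43*(-3 + 112*(I*√43))/112 = -I*√43*(-3 + 112*I*√43)/112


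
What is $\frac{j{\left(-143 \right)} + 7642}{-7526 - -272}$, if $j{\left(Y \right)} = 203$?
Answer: $- \frac{2615}{2418} \approx -1.0815$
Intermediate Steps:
$\frac{j{\left(-143 \right)} + 7642}{-7526 - -272} = \frac{203 + 7642}{-7526 - -272} = \frac{7845}{-7526 + \left(-5319 + 5591\right)} = \frac{7845}{-7526 + 272} = \frac{7845}{-7254} = 7845 \left(- \frac{1}{7254}\right) = - \frac{2615}{2418}$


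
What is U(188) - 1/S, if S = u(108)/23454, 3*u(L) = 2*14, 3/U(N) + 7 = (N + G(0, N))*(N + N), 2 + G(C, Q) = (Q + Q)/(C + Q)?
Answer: -2486628219/989534 ≈ -2512.9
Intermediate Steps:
G(C, Q) = -2 + 2*Q/(C + Q) (G(C, Q) = -2 + (Q + Q)/(C + Q) = -2 + (2*Q)/(C + Q) = -2 + 2*Q/(C + Q))
U(N) = 3/(-7 + 2*N²) (U(N) = 3/(-7 + (N - 2*0/(0 + N))*(N + N)) = 3/(-7 + (N - 2*0/N)*(2*N)) = 3/(-7 + (N + 0)*(2*N)) = 3/(-7 + N*(2*N)) = 3/(-7 + 2*N²))
u(L) = 28/3 (u(L) = (2*14)/3 = (⅓)*28 = 28/3)
S = 14/35181 (S = (28/3)/23454 = (28/3)*(1/23454) = 14/35181 ≈ 0.00039794)
U(188) - 1/S = 3/(-7 + 2*188²) - 1/14/35181 = 3/(-7 + 2*35344) - 1*35181/14 = 3/(-7 + 70688) - 35181/14 = 3/70681 - 35181/14 = -2486628219/989534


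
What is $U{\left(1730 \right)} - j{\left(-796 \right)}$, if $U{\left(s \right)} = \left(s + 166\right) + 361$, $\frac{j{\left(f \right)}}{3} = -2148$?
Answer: $8701$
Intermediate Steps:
$j{\left(f \right)} = -6444$ ($j{\left(f \right)} = 3 \left(-2148\right) = -6444$)
$U{\left(s \right)} = 527 + s$ ($U{\left(s \right)} = \left(166 + s\right) + 361 = 527 + s$)
$U{\left(1730 \right)} - j{\left(-796 \right)} = \left(527 + 1730\right) - -6444 = 2257 + 6444 = 8701$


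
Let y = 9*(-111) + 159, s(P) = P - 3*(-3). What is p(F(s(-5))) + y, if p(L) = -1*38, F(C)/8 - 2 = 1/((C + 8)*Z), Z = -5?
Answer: -878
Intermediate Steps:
s(P) = 9 + P (s(P) = P + 9 = 9 + P)
F(C) = 16 - 8/(5*(8 + C)) (F(C) = 16 + 8*(1/((C + 8)*(-5))) = 16 + 8*(-1/5/(8 + C)) = 16 + 8*(-1/(5*(8 + C))) = 16 - 8/(5*(8 + C)))
p(L) = -38
y = -840 (y = -999 + 159 = -840)
p(F(s(-5))) + y = -38 - 840 = -878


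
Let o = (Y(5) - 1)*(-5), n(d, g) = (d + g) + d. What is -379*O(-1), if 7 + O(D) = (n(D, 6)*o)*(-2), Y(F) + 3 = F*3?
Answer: -164107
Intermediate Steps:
n(d, g) = g + 2*d
Y(F) = -3 + 3*F (Y(F) = -3 + F*3 = -3 + 3*F)
o = -55 (o = ((-3 + 3*5) - 1)*(-5) = ((-3 + 15) - 1)*(-5) = (12 - 1)*(-5) = 11*(-5) = -55)
O(D) = 653 + 220*D (O(D) = -7 + ((6 + 2*D)*(-55))*(-2) = -7 + (-330 - 110*D)*(-2) = -7 + (660 + 220*D) = 653 + 220*D)
-379*O(-1) = -379*(653 + 220*(-1)) = -379*(653 - 220) = -379*433 = -164107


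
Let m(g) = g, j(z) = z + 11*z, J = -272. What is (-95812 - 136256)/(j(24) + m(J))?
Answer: -58017/4 ≈ -14504.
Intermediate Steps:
j(z) = 12*z
(-95812 - 136256)/(j(24) + m(J)) = (-95812 - 136256)/(12*24 - 272) = -232068/(288 - 272) = -232068/16 = -232068*1/16 = -58017/4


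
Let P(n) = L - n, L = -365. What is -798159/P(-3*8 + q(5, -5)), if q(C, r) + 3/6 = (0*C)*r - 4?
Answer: 1596318/673 ≈ 2371.9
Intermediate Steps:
q(C, r) = -9/2 (q(C, r) = -½ + ((0*C)*r - 4) = -½ + (0*r - 4) = -½ + (0 - 4) = -½ - 4 = -9/2)
P(n) = -365 - n
-798159/P(-3*8 + q(5, -5)) = -798159/(-365 - (-3*8 - 9/2)) = -798159/(-365 - (-24 - 9/2)) = -798159/(-365 - 1*(-57/2)) = -798159/(-365 + 57/2) = -798159/(-673/2) = -798159*(-2/673) = 1596318/673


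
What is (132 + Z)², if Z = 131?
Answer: 69169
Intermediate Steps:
(132 + Z)² = (132 + 131)² = 263² = 69169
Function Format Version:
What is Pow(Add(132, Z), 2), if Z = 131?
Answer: 69169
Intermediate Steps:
Pow(Add(132, Z), 2) = Pow(Add(132, 131), 2) = Pow(263, 2) = 69169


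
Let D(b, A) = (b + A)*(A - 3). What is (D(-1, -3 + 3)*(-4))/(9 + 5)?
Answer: -6/7 ≈ -0.85714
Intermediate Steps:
D(b, A) = (-3 + A)*(A + b) (D(b, A) = (A + b)*(-3 + A) = (-3 + A)*(A + b))
(D(-1, -3 + 3)*(-4))/(9 + 5) = (((-3 + 3)² - 3*(-3 + 3) - 3*(-1) + (-3 + 3)*(-1))*(-4))/(9 + 5) = ((0² - 3*0 + 3 + 0*(-1))*(-4))/14 = ((0 + 0 + 3 + 0)*(-4))*(1/14) = (3*(-4))*(1/14) = -12*1/14 = -6/7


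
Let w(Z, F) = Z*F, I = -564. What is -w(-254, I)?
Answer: -143256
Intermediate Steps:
w(Z, F) = F*Z
-w(-254, I) = -(-564)*(-254) = -1*143256 = -143256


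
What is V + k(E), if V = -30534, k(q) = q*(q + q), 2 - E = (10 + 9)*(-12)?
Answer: 75266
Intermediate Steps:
E = 230 (E = 2 - (10 + 9)*(-12) = 2 - 19*(-12) = 2 - 1*(-228) = 2 + 228 = 230)
k(q) = 2*q² (k(q) = q*(2*q) = 2*q²)
V + k(E) = -30534 + 2*230² = -30534 + 2*52900 = -30534 + 105800 = 75266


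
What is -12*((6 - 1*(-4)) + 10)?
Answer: -240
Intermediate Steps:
-12*((6 - 1*(-4)) + 10) = -12*((6 + 4) + 10) = -12*(10 + 10) = -12*20 = -240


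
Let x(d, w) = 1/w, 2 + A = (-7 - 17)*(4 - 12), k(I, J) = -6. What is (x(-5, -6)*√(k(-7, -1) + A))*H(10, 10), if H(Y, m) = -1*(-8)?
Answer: -8*√46/3 ≈ -18.086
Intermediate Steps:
H(Y, m) = 8
A = 190 (A = -2 + (-7 - 17)*(4 - 12) = -2 - 24*(-8) = -2 + 192 = 190)
(x(-5, -6)*√(k(-7, -1) + A))*H(10, 10) = (√(-6 + 190)/(-6))*8 = -√46/3*8 = -8*√46/3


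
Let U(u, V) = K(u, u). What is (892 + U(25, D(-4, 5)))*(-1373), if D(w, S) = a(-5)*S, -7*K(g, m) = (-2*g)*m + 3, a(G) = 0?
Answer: -10285143/7 ≈ -1.4693e+6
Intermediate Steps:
K(g, m) = -3/7 + 2*g*m/7 (K(g, m) = -((-2*g)*m + 3)/7 = -(-2*g*m + 3)/7 = -(3 - 2*g*m)/7 = -3/7 + 2*g*m/7)
D(w, S) = 0 (D(w, S) = 0*S = 0)
U(u, V) = -3/7 + 2*u²/7 (U(u, V) = -3/7 + 2*u*u/7 = -3/7 + 2*u²/7)
(892 + U(25, D(-4, 5)))*(-1373) = (892 + (-3/7 + (2/7)*25²))*(-1373) = (892 + (-3/7 + (2/7)*625))*(-1373) = (892 + (-3/7 + 1250/7))*(-1373) = (892 + 1247/7)*(-1373) = (7491/7)*(-1373) = -10285143/7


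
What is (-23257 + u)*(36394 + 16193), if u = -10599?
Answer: -1780385472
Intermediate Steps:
(-23257 + u)*(36394 + 16193) = (-23257 - 10599)*(36394 + 16193) = -33856*52587 = -1780385472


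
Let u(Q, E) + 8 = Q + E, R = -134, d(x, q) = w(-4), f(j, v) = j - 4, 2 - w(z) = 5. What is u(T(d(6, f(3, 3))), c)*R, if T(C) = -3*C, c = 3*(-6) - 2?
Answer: 2546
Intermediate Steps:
w(z) = -3 (w(z) = 2 - 1*5 = 2 - 5 = -3)
f(j, v) = -4 + j
d(x, q) = -3
c = -20 (c = -18 - 2 = -20)
u(Q, E) = -8 + E + Q (u(Q, E) = -8 + (Q + E) = -8 + (E + Q) = -8 + E + Q)
u(T(d(6, f(3, 3))), c)*R = (-8 - 20 - 3*(-3))*(-134) = (-8 - 20 + 9)*(-134) = -19*(-134) = 2546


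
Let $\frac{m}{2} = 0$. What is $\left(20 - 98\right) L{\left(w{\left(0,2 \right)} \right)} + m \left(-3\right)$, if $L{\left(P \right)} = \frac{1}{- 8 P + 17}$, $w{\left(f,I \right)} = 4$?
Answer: $\frac{26}{5} \approx 5.2$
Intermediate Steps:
$m = 0$ ($m = 2 \cdot 0 = 0$)
$L{\left(P \right)} = \frac{1}{17 - 8 P}$
$\left(20 - 98\right) L{\left(w{\left(0,2 \right)} \right)} + m \left(-3\right) = \left(20 - 98\right) \left(- \frac{1}{-17 + 8 \cdot 4}\right) + 0 \left(-3\right) = - 78 \left(- \frac{1}{-17 + 32}\right) + 0 = - 78 \left(- \frac{1}{15}\right) + 0 = - 78 \left(\left(-1\right) \frac{1}{15}\right) + 0 = \left(-78\right) \left(- \frac{1}{15}\right) + 0 = \frac{26}{5} + 0 = \frac{26}{5}$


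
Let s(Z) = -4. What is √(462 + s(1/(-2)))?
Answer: √458 ≈ 21.401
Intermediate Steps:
√(462 + s(1/(-2))) = √(462 - 4) = √458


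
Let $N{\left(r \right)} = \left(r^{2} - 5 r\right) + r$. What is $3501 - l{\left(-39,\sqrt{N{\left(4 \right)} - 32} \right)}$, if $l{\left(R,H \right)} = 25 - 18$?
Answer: $3494$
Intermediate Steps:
$N{\left(r \right)} = r^{2} - 4 r$
$l{\left(R,H \right)} = 7$
$3501 - l{\left(-39,\sqrt{N{\left(4 \right)} - 32} \right)} = 3501 - 7 = 3494$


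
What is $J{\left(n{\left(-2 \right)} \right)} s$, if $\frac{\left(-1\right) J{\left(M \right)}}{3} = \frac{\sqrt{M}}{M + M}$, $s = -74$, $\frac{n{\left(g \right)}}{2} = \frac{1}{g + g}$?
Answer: $- 111 i \sqrt{2} \approx - 156.98 i$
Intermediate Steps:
$n{\left(g \right)} = \frac{1}{g}$ ($n{\left(g \right)} = \frac{2}{g + g} = \frac{2}{2 g} = 2 \frac{1}{2 g} = \frac{1}{g}$)
$J{\left(M \right)} = - \frac{3}{2 \sqrt{M}}$ ($J{\left(M \right)} = - 3 \frac{\sqrt{M}}{M + M} = - 3 \frac{\sqrt{M}}{2 M} = - 3 \frac{1}{2 M} \sqrt{M} = - 3 \frac{1}{2 \sqrt{M}} = - \frac{3}{2 \sqrt{M}}$)
$J{\left(n{\left(-2 \right)} \right)} s = - \frac{3}{2 \frac{i \sqrt{2}}{2}} \left(-74\right) = - \frac{3 \left(- i \sqrt{2}\right)}{2} \left(-74\right) = \frac{3 i \sqrt{2}}{2} \left(-74\right) = - 111 i \sqrt{2}$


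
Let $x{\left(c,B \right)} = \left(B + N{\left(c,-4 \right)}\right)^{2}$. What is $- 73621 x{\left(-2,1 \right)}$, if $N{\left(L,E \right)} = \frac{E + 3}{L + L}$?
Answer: $- \frac{1840525}{16} \approx -1.1503 \cdot 10^{5}$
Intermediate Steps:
$N{\left(L,E \right)} = \frac{3 + E}{2 L}$
$x{\left(c,B \right)} = \left(B - \frac{1}{2 c}\right)^{2}$ ($x{\left(c,B \right)} = \left(B + \frac{3 - 4}{2 c}\right)^{2} = \left(B + \frac{1}{2} \frac{1}{c} \left(-1\right)\right)^{2} = \left(B - \frac{1}{2 c}\right)^{2}$)
$- 73621 x{\left(-2,1 \right)} = - 73621 \frac{\left(-1 + 2 \cdot 1 \left(-2\right)\right)^{2}}{4 \cdot 4} = - 73621 \cdot \frac{1}{4} \cdot \frac{1}{4} \left(-1 - 4\right)^{2} = - 73621 \cdot \frac{1}{4} \cdot \frac{1}{4} \left(-5\right)^{2} = - 73621 \cdot \frac{1}{4} \cdot \frac{1}{4} \cdot 25 = \left(-73621\right) \frac{25}{16} = - \frac{1840525}{16}$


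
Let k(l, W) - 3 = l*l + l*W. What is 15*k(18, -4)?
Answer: 3825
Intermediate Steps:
k(l, W) = 3 + l² + W*l (k(l, W) = 3 + (l*l + l*W) = 3 + (l² + W*l) = 3 + l² + W*l)
15*k(18, -4) = 15*(3 + 18² - 4*18) = 15*(3 + 324 - 72) = 15*255 = 3825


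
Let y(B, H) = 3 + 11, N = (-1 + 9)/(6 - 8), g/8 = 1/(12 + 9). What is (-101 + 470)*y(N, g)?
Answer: 5166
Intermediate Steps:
g = 8/21 (g = 8/(12 + 9) = 8/21 ≈ 0.38095)
N = -4 (N = 8/(-2) = 8*(-½) = -4)
y(B, H) = 14
(-101 + 470)*y(N, g) = (-101 + 470)*14 = 369*14 = 5166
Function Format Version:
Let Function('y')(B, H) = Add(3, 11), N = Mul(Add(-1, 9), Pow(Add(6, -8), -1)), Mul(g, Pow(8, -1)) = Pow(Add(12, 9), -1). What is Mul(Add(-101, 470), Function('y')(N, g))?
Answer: 5166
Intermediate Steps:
g = Rational(8, 21) (g = Mul(8, Pow(Add(12, 9), -1)) = Mul(8, Pow(21, -1)) = Mul(8, Rational(1, 21)) = Rational(8, 21) ≈ 0.38095)
N = -4 (N = Mul(8, Pow(-2, -1)) = Mul(8, Rational(-1, 2)) = -4)
Function('y')(B, H) = 14
Mul(Add(-101, 470), Function('y')(N, g)) = Mul(Add(-101, 470), 14) = Mul(369, 14) = 5166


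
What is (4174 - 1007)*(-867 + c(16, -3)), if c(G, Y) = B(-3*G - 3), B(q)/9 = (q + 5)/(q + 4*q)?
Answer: -232955019/85 ≈ -2.7406e+6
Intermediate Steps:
B(q) = 9*(5 + q)/(5*q) (B(q) = 9*((q + 5)/(q + 4*q)) = 9*((5 + q)/((5*q))) = 9*((5 + q)*(1/(5*q))) = 9*((5 + q)/(5*q)) = 9*(5 + q)/(5*q))
c(G, Y) = 9/5 + 9/(-3 - 3*G) (c(G, Y) = 9/5 + 9/(-3*G - 3) = 9/5 + 9/(-3 - 3*G))
(4174 - 1007)*(-867 + c(16, -3)) = (4174 - 1007)*(-867 + 3*(-2 + 3*16)/(5*(1 + 16))) = 3167*(-867 + (3/5)*(-2 + 48)/17) = 3167*(-867 + (3/5)*(1/17)*46) = 3167*(-867 + 138/85) = 3167*(-73557/85) = -232955019/85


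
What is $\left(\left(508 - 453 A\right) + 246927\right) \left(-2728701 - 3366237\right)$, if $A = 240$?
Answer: $-845459324670$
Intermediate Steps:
$\left(\left(508 - 453 A\right) + 246927\right) \left(-2728701 - 3366237\right) = \left(\left(508 - 108720\right) + 246927\right) \left(-2728701 - 3366237\right) = \left(\left(508 - 108720\right) + 246927\right) \left(-6094938\right) = \left(-108212 + 246927\right) \left(-6094938\right) = 138715 \left(-6094938\right) = -845459324670$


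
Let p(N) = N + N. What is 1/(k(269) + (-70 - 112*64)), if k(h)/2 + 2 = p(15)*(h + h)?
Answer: 1/25038 ≈ 3.9939e-5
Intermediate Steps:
p(N) = 2*N
k(h) = -4 + 120*h (k(h) = -4 + 2*((2*15)*(h + h)) = -4 + 2*(30*(2*h)) = -4 + 2*(60*h) = -4 + 120*h)
1/(k(269) + (-70 - 112*64)) = 1/((-4 + 120*269) + (-70 - 112*64)) = 1/((-4 + 32280) + (-70 - 7168)) = 1/(32276 - 7238) = 1/25038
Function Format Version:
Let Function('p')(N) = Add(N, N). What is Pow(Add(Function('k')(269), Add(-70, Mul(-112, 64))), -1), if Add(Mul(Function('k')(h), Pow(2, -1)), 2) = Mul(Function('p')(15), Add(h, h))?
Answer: Rational(1, 25038) ≈ 3.9939e-5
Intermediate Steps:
Function('p')(N) = Mul(2, N)
Function('k')(h) = Add(-4, Mul(120, h)) (Function('k')(h) = Add(-4, Mul(2, Mul(Mul(2, 15), Add(h, h)))) = Add(-4, Mul(2, Mul(30, Mul(2, h)))) = Add(-4, Mul(2, Mul(60, h))) = Add(-4, Mul(120, h)))
Pow(Add(Function('k')(269), Add(-70, Mul(-112, 64))), -1) = Pow(Add(Add(-4, Mul(120, 269)), Add(-70, Mul(-112, 64))), -1) = Pow(Add(Add(-4, 32280), Add(-70, -7168)), -1) = Pow(Add(32276, -7238), -1) = Pow(25038, -1) = Rational(1, 25038)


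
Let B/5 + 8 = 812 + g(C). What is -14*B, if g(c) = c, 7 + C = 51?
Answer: -59360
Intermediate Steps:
C = 44 (C = -7 + 51 = 44)
B = 4240 (B = -40 + 5*(812 + 44) = -40 + 5*856 = -40 + 4280 = 4240)
-14*B = -14*4240 = -59360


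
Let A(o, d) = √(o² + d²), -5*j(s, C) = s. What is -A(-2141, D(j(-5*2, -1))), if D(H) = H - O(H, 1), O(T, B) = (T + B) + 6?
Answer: -√4583930 ≈ -2141.0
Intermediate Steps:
j(s, C) = -s/5
O(T, B) = 6 + B + T (O(T, B) = (B + T) + 6 = 6 + B + T)
D(H) = -7 (D(H) = H - (6 + 1 + H) = H - (7 + H) = H + (-7 - H) = -7)
A(o, d) = √(d² + o²)
-A(-2141, D(j(-5*2, -1))) = -√((-7)² + (-2141)²) = -√(49 + 4583881) = -√4583930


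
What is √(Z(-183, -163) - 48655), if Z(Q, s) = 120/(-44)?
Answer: I*√5887585/11 ≈ 220.58*I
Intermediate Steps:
Z(Q, s) = -30/11 (Z(Q, s) = 120*(-1/44) = -30/11)
√(Z(-183, -163) - 48655) = √(-30/11 - 48655) = √(-535235/11) = I*√5887585/11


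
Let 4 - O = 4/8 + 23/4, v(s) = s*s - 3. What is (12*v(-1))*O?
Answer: 54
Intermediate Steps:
v(s) = -3 + s**2 (v(s) = s**2 - 3 = -3 + s**2)
O = -9/4 (O = 4 - (4/8 + 23/4) = 4 - (4*(1/8) + 23*(1/4)) = 4 - (1/2 + 23/4) = 4 - 1*25/4 = 4 - 25/4 = -9/4 ≈ -2.2500)
(12*v(-1))*O = (12*(-3 + (-1)**2))*(-9/4) = (12*(-3 + 1))*(-9/4) = (12*(-2))*(-9/4) = -24*(-9/4) = 54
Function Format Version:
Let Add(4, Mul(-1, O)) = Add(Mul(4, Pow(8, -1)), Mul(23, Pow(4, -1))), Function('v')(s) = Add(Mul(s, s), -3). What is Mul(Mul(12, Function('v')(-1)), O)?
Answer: 54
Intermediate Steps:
Function('v')(s) = Add(-3, Pow(s, 2)) (Function('v')(s) = Add(Pow(s, 2), -3) = Add(-3, Pow(s, 2)))
O = Rational(-9, 4) (O = Add(4, Mul(-1, Add(Mul(4, Pow(8, -1)), Mul(23, Pow(4, -1))))) = Add(4, Mul(-1, Add(Mul(4, Rational(1, 8)), Mul(23, Rational(1, 4))))) = Add(4, Mul(-1, Add(Rational(1, 2), Rational(23, 4)))) = Add(4, Mul(-1, Rational(25, 4))) = Add(4, Rational(-25, 4)) = Rational(-9, 4) ≈ -2.2500)
Mul(Mul(12, Function('v')(-1)), O) = Mul(Mul(12, Add(-3, Pow(-1, 2))), Rational(-9, 4)) = Mul(Mul(12, Add(-3, 1)), Rational(-9, 4)) = Mul(Mul(12, -2), Rational(-9, 4)) = Mul(-24, Rational(-9, 4)) = 54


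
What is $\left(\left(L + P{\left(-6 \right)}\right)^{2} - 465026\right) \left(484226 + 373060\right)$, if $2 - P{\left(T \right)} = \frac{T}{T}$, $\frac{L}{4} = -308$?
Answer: $900437490810$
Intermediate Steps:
$L = -1232$ ($L = 4 \left(-308\right) = -1232$)
$P{\left(T \right)} = 1$ ($P{\left(T \right)} = 2 - \frac{T}{T} = 2 - 1 = 1$)
$\left(\left(L + P{\left(-6 \right)}\right)^{2} - 465026\right) \left(484226 + 373060\right) = \left(\left(-1232 + 1\right)^{2} - 465026\right) \left(484226 + 373060\right) = \left(\left(-1231\right)^{2} - 465026\right) 857286 = \left(1515361 - 465026\right) 857286 = 1050335 \cdot 857286 = 900437490810$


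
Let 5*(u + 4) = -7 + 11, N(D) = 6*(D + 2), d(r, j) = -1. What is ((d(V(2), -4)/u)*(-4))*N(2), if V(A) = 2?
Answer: -30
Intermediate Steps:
N(D) = 12 + 6*D (N(D) = 6*(2 + D) = 12 + 6*D)
u = -16/5 (u = -4 + (-7 + 11)/5 = -4 + (1/5)*4 = -4 + 4/5 = -16/5 ≈ -3.2000)
((d(V(2), -4)/u)*(-4))*N(2) = (-1/(-16/5)*(-4))*(12 + 6*2) = (-1*(-5/16)*(-4))*(12 + 12) = ((5/16)*(-4))*24 = -5/4*24 = -30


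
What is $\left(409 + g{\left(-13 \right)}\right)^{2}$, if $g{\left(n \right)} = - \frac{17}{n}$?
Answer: $\frac{28451556}{169} \approx 1.6835 \cdot 10^{5}$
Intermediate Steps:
$\left(409 + g{\left(-13 \right)}\right)^{2} = \left(409 - \frac{17}{-13}\right)^{2} = \left(409 - - \frac{17}{13}\right)^{2} = \left(409 + \frac{17}{13}\right)^{2} = \left(\frac{5334}{13}\right)^{2} = \frac{28451556}{169}$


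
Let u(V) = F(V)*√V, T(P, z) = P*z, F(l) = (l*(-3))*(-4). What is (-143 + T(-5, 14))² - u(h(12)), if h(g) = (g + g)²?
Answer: -120519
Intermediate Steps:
F(l) = 12*l (F(l) = -3*l*(-4) = 12*l)
h(g) = 4*g² (h(g) = (2*g)² = 4*g²)
u(V) = 12*V^(3/2) (u(V) = (12*V)*√V = 12*V^(3/2))
(-143 + T(-5, 14))² - u(h(12)) = (-143 - 5*14)² - 12*(4*12²)^(3/2) = (-143 - 70)² - 12*(4*144)^(3/2) = (-213)² - 12*576^(3/2) = 45369 - 12*13824 = 45369 - 1*165888 = 45369 - 165888 = -120519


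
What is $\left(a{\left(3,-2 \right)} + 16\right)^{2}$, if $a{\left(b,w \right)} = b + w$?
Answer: $289$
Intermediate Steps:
$\left(a{\left(3,-2 \right)} + 16\right)^{2} = \left(\left(3 - 2\right) + 16\right)^{2} = \left(1 + 16\right)^{2} = 17^{2} = 289$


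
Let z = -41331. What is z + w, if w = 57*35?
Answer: -39336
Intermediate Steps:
w = 1995
z + w = -41331 + 1995 = -39336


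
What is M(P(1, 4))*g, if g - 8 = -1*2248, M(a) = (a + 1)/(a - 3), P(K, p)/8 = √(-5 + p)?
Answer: -136640/73 + 71680*I/73 ≈ -1871.8 + 981.92*I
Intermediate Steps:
P(K, p) = 8*√(-5 + p)
M(a) = (1 + a)/(-3 + a)
g = -2240 (g = 8 - 1*2248 = 8 - 2248 = -2240)
M(P(1, 4))*g = ((1 + 8*√(-5 + 4))/(-3 + 8*√(-5 + 4)))*(-2240) = ((1 + 8*√(-1))/(-3 + 8*√(-1)))*(-2240) = ((1 + 8*I)/(-3 + 8*I))*(-2240) = (((-3 - 8*I)/73)*(1 + 8*I))*(-2240) = ((1 + 8*I)*(-3 - 8*I)/73)*(-2240) = -2240*(1 + 8*I)*(-3 - 8*I)/73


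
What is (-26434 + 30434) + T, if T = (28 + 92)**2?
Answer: 18400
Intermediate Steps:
T = 14400 (T = 120**2 = 14400)
(-26434 + 30434) + T = (-26434 + 30434) + 14400 = 4000 + 14400 = 18400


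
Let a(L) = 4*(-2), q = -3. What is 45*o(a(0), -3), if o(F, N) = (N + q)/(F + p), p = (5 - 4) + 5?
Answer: 135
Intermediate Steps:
a(L) = -8
p = 6 (p = 1 + 5 = 6)
o(F, N) = (-3 + N)/(6 + F) (o(F, N) = (N - 3)/(F + 6) = (-3 + N)/(6 + F))
45*o(a(0), -3) = 45*((-3 - 3)/(6 - 8)) = 45*(-6/(-2)) = 45*(-½*(-6)) = 45*3 = 135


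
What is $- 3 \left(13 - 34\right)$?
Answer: $63$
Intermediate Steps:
$- 3 \left(13 - 34\right) = \left(-3\right) \left(-21\right) = 63$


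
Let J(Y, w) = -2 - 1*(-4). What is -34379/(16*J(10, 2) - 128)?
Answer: 34379/96 ≈ 358.11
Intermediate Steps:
J(Y, w) = 2 (J(Y, w) = -2 + 4 = 2)
-34379/(16*J(10, 2) - 128) = -34379/(16*2 - 128) = -34379/(32 - 128) = -34379/(-96) = -34379*(-1/96) = 34379/96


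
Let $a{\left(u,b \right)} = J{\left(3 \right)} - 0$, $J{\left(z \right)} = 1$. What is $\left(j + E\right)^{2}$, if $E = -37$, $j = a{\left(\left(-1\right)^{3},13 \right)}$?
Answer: $1296$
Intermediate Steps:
$a{\left(u,b \right)} = 1$ ($a{\left(u,b \right)} = 1 - 0 = 1 + 0 = 1$)
$j = 1$
$\left(j + E\right)^{2} = \left(1 - 37\right)^{2} = \left(-36\right)^{2} = 1296$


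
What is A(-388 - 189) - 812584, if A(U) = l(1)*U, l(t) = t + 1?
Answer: -813738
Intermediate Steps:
l(t) = 1 + t
A(U) = 2*U (A(U) = (1 + 1)*U = 2*U)
A(-388 - 189) - 812584 = 2*(-388 - 189) - 812584 = 2*(-577) - 812584 = -1154 - 812584 = -813738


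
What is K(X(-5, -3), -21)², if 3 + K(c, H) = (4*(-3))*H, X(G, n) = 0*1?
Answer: 62001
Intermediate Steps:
X(G, n) = 0
K(c, H) = -3 - 12*H (K(c, H) = -3 + (4*(-3))*H = -3 - 12*H)
K(X(-5, -3), -21)² = (-3 - 12*(-21))² = (-3 + 252)² = 249² = 62001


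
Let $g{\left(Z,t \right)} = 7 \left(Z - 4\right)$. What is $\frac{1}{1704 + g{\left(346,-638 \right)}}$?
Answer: $\frac{1}{4098} \approx 0.00024402$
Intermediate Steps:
$g{\left(Z,t \right)} = -28 + 7 Z$ ($g{\left(Z,t \right)} = 7 \left(-4 + Z\right) = -28 + 7 Z$)
$\frac{1}{1704 + g{\left(346,-638 \right)}} = \frac{1}{1704 + \left(-28 + 7 \cdot 346\right)} = \frac{1}{1704 + \left(-28 + 2422\right)} = \frac{1}{1704 + 2394} = \frac{1}{4098}$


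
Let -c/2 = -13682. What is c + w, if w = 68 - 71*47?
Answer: 24095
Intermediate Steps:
c = 27364 (c = -2*(-13682) = 27364)
w = -3269 (w = 68 - 3337 = -3269)
c + w = 27364 - 3269 = 24095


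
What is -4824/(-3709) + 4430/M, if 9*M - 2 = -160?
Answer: -73557819/293011 ≈ -251.04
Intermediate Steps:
M = -158/9 (M = 2/9 + (1/9)*(-160) = 2/9 - 160/9 = -158/9 ≈ -17.556)
-4824/(-3709) + 4430/M = -4824/(-3709) + 4430/(-158/9) = -4824*(-1/3709) + 4430*(-9/158) = 4824/3709 - 19935/79 = -73557819/293011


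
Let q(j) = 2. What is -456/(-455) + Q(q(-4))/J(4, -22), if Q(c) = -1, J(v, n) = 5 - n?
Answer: 11857/12285 ≈ 0.96516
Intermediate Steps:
-456/(-455) + Q(q(-4))/J(4, -22) = -456/(-455) - 1/(5 - 1*(-22)) = -456*(-1/455) - 1/(5 + 22) = 456/455 - 1/27 = 11857/12285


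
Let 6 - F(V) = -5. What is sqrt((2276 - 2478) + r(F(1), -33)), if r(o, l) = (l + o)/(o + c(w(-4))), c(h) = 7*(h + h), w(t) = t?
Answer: 2*I*sqrt(11335)/15 ≈ 14.195*I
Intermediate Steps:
F(V) = 11 (F(V) = 6 - 1*(-5) = 6 + 5 = 11)
c(h) = 14*h (c(h) = 7*(2*h) = 14*h)
r(o, l) = (l + o)/(-56 + o) (r(o, l) = (l + o)/(o + 14*(-4)) = (l + o)/(o - 56) = (l + o)/(-56 + o))
sqrt((2276 - 2478) + r(F(1), -33)) = sqrt((2276 - 2478) + (-33 + 11)/(-56 + 11)) = sqrt(-202 - 22/(-45)) = sqrt(-202 - 1/45*(-22)) = sqrt(-202 + 22/45) = sqrt(-9068/45) = 2*I*sqrt(11335)/15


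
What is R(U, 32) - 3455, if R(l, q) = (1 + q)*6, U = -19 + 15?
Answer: -3257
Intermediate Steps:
U = -4
R(l, q) = 6 + 6*q
R(U, 32) - 3455 = (6 + 6*32) - 3455 = (6 + 192) - 3455 = 198 - 3455 = -3257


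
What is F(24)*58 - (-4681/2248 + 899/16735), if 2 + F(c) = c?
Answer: 48079792863/37620280 ≈ 1278.0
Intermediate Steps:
F(c) = -2 + c
F(24)*58 - (-4681/2248 + 899/16735) = (-2 + 24)*58 - (-4681/2248 + 899/16735) = 22*58 - (-4681*1/2248 + 899*(1/16735)) = 1276 - (-4681/2248 + 899/16735) = 1276 - 1*(-76315583/37620280) = 1276 + 76315583/37620280 = 48079792863/37620280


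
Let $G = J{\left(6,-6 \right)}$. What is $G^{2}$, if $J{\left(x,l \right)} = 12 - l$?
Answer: $324$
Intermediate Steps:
$G = 18$ ($G = 12 - -6 = 12 + 6 = 18$)
$G^{2} = 18^{2} = 324$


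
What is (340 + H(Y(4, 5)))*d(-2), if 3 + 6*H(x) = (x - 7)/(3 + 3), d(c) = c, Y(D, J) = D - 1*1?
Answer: -6109/9 ≈ -678.78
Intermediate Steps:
Y(D, J) = -1 + D (Y(D, J) = D - 1 = -1 + D)
H(x) = -25/36 + x/36 (H(x) = -1/2 + ((x - 7)/(3 + 3))/6 = -1/2 + ((-7 + x)/6)/6 = -1/2 + ((-7 + x)*(1/6))/6 = -1/2 + (-7/6 + x/6)/6 = -1/2 + (-7/36 + x/36) = -25/36 + x/36)
(340 + H(Y(4, 5)))*d(-2) = (340 + (-25/36 + (-1 + 4)/36))*(-2) = (340 + (-25/36 + (1/36)*3))*(-2) = (340 + (-25/36 + 1/12))*(-2) = (340 - 11/18)*(-2) = (6109/18)*(-2) = -6109/9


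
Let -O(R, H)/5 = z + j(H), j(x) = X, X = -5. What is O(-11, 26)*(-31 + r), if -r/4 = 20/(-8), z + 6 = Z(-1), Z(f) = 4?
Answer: -735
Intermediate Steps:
z = -2 (z = -6 + 4 = -2)
j(x) = -5
r = 10 (r = -80/(-8) = -80*(-1)/8 = -4*(-5/2) = 10)
O(R, H) = 35 (O(R, H) = -5*(-2 - 5) = -5*(-7) = 35)
O(-11, 26)*(-31 + r) = 35*(-31 + 10) = 35*(-21) = -735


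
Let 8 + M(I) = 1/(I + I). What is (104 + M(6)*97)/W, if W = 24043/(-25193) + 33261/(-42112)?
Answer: 301871797024/793047081 ≈ 380.65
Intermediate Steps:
M(I) = -8 + 1/(2*I) (M(I) = -8 + 1/(I + I) = -8 + 1/(2*I))
W = -264349027/151561088 (W = 24043*(-1/25193) + 33261*(-1/42112) = -24043/25193 - 33261/42112 = -264349027/151561088 ≈ -1.7442)
(104 + M(6)*97)/W = (104 + (-8 + (1/2)/6)*97)/(-264349027/151561088) = (104 + (-8 + (1/2)*(1/6))*97)*(-151561088/264349027) = (104 + (-8 + 1/12)*97)*(-151561088/264349027) = (104 - 95/12*97)*(-151561088/264349027) = (104 - 9215/12)*(-151561088/264349027) = -7967/12*(-151561088/264349027) = 301871797024/793047081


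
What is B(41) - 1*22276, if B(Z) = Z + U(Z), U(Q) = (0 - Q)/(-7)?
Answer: -155604/7 ≈ -22229.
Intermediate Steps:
U(Q) = Q/7 (U(Q) = -Q*(-⅐) = Q/7)
B(Z) = 8*Z/7 (B(Z) = Z + Z/7 = 8*Z/7)
B(41) - 1*22276 = (8/7)*41 - 1*22276 = 328/7 - 22276 = -155604/7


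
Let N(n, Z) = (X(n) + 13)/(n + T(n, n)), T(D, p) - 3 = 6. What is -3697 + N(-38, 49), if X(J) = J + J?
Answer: -107150/29 ≈ -3694.8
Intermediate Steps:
T(D, p) = 9 (T(D, p) = 3 + 6 = 9)
X(J) = 2*J
N(n, Z) = (13 + 2*n)/(9 + n) (N(n, Z) = (2*n + 13)/(n + 9) = (13 + 2*n)/(9 + n))
-3697 + N(-38, 49) = -3697 + (13 + 2*(-38))/(9 - 38) = -3697 + (13 - 76)/(-29) = -3697 - 1/29*(-63) = -3697 + 63/29 = -107150/29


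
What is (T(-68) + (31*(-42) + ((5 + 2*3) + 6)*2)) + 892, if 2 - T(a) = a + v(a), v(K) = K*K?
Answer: -4930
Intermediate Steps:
v(K) = K²
T(a) = 2 - a - a² (T(a) = 2 - (a + a²) = 2 + (-a - a²) = 2 - a - a²)
(T(-68) + (31*(-42) + ((5 + 2*3) + 6)*2)) + 892 = ((2 - 1*(-68) - 1*(-68)²) + (31*(-42) + ((5 + 2*3) + 6)*2)) + 892 = ((2 + 68 - 1*4624) + (-1302 + ((5 + 6) + 6)*2)) + 892 = ((2 + 68 - 4624) + (-1302 + (11 + 6)*2)) + 892 = (-4554 + (-1302 + 17*2)) + 892 = (-4554 + (-1302 + 34)) + 892 = (-4554 - 1268) + 892 = -5822 + 892 = -4930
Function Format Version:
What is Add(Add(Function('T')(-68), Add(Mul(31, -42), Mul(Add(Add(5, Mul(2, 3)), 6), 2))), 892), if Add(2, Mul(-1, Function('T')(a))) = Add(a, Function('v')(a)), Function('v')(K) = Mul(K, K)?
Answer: -4930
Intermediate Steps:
Function('v')(K) = Pow(K, 2)
Function('T')(a) = Add(2, Mul(-1, a), Mul(-1, Pow(a, 2))) (Function('T')(a) = Add(2, Mul(-1, Add(a, Pow(a, 2)))) = Add(2, Add(Mul(-1, a), Mul(-1, Pow(a, 2)))) = Add(2, Mul(-1, a), Mul(-1, Pow(a, 2))))
Add(Add(Function('T')(-68), Add(Mul(31, -42), Mul(Add(Add(5, Mul(2, 3)), 6), 2))), 892) = Add(Add(Add(2, Mul(-1, -68), Mul(-1, Pow(-68, 2))), Add(Mul(31, -42), Mul(Add(Add(5, Mul(2, 3)), 6), 2))), 892) = Add(Add(Add(2, 68, Mul(-1, 4624)), Add(-1302, Mul(Add(Add(5, 6), 6), 2))), 892) = Add(Add(Add(2, 68, -4624), Add(-1302, Mul(Add(11, 6), 2))), 892) = Add(Add(-4554, Add(-1302, Mul(17, 2))), 892) = Add(Add(-4554, Add(-1302, 34)), 892) = Add(Add(-4554, -1268), 892) = Add(-5822, 892) = -4930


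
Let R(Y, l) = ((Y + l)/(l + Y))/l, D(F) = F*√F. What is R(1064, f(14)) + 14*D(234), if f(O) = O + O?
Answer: 1/28 + 9828*√26 ≈ 50113.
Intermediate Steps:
D(F) = F^(3/2)
f(O) = 2*O
R(Y, l) = 1/l (R(Y, l) = ((Y + l)/(Y + l))/l = 1/l)
R(1064, f(14)) + 14*D(234) = 1/(2*14) + 14*234^(3/2) = 1/28 + 14*(702*√26) = 1/28 + 9828*√26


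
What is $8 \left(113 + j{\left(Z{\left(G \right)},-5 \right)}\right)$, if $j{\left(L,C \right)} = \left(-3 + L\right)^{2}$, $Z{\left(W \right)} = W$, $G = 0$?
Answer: $976$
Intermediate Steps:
$8 \left(113 + j{\left(Z{\left(G \right)},-5 \right)}\right) = 8 \left(113 + \left(-3 + 0\right)^{2}\right) = 8 \left(113 + \left(-3\right)^{2}\right) = 8 \left(113 + 9\right) = 8 \cdot 122 = 976$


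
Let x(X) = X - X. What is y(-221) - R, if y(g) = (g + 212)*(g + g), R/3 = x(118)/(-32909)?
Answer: 3978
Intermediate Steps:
x(X) = 0
R = 0 (R = 3*(0/(-32909)) = 3*(0*(-1/32909)) = 3*0 = 0)
y(g) = 2*g*(212 + g) (y(g) = (212 + g)*(2*g) = 2*g*(212 + g))
y(-221) - R = 2*(-221)*(212 - 221) - 1*0 = 2*(-221)*(-9) + 0 = 3978 + 0 = 3978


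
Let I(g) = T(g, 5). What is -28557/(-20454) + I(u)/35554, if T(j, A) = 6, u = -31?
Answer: 169239717/121203586 ≈ 1.3963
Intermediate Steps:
I(g) = 6
-28557/(-20454) + I(u)/35554 = -28557/(-20454) + 6/35554 = -28557*(-1/20454) + 6*(1/35554) = 9519/6818 + 3/17777 = 169239717/121203586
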